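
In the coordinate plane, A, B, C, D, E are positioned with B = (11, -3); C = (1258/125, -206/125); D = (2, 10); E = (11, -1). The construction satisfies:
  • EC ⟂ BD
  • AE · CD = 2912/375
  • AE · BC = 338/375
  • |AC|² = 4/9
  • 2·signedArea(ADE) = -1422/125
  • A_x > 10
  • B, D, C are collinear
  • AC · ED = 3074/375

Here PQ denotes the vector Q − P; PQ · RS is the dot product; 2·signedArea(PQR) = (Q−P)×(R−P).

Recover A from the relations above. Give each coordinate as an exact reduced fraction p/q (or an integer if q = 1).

A = (1336/125, -706/375)

1. A_x = 1336/125  [AC · ED = 3074/375 ∩ AE · CD = 2912/375]
2. A_y = -706/375  [AC · ED = 3074/375 ∩ AE · CD = 2912/375]
   → A = (1336/125, -706/375)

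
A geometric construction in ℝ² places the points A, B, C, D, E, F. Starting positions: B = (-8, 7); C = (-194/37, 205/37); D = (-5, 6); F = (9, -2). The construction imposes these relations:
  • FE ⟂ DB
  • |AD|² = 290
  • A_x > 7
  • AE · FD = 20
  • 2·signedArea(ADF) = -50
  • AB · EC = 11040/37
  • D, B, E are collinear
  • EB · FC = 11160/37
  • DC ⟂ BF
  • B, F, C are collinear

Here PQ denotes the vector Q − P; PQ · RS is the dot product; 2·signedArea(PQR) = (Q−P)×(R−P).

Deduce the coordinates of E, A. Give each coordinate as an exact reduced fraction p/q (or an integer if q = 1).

1. E_x = 10  [D, B, E are collinear ∩ FE ⟂ DB]
2. E_y = 1  [D, B, E are collinear ∩ FE ⟂ DB]
   → E = (10, 1)
3. A_x = 8  [AE · FD = 20 ∩ AB · EC = 11040/37]
4. A_y = -5  [AE · FD = 20 ∩ AB · EC = 11040/37]
   → A = (8, -5)

A = (8, -5)
E = (10, 1)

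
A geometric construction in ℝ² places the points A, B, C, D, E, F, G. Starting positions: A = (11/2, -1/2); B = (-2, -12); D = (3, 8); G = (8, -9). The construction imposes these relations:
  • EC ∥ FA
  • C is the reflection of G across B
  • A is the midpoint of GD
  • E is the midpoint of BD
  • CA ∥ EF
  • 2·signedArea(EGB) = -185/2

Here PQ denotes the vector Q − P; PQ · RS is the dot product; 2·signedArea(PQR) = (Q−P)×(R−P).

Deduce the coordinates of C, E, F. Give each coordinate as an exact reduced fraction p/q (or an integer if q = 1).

1. C_x = -12  [C is the reflection of G across B]
2. C_y = -15  [C is the reflection of G across B]
   → C = (-12, -15)
3. E_x = 1/2  [E is the midpoint of BD]
4. E_y = -2  [E is the midpoint of BD]
   → E = (1/2, -2)
5. F_x = 18  [EC ∥ FA ∩ CA ∥ EF]
6. F_y = 25/2  [EC ∥ FA ∩ CA ∥ EF]
   → F = (18, 25/2)

C = (-12, -15)
E = (1/2, -2)
F = (18, 25/2)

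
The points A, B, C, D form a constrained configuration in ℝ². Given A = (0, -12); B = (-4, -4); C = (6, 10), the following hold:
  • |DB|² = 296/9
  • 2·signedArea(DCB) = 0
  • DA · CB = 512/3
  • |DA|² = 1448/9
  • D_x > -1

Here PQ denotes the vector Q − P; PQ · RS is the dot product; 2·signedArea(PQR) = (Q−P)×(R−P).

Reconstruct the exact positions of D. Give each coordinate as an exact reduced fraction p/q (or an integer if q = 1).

D = (-2/3, 2/3)

1. D_x = -2/3  [2·signedArea(DCB) = 0 ∩ DA · CB = 512/3]
2. D_y = 2/3  [2·signedArea(DCB) = 0 ∩ DA · CB = 512/3]
   → D = (-2/3, 2/3)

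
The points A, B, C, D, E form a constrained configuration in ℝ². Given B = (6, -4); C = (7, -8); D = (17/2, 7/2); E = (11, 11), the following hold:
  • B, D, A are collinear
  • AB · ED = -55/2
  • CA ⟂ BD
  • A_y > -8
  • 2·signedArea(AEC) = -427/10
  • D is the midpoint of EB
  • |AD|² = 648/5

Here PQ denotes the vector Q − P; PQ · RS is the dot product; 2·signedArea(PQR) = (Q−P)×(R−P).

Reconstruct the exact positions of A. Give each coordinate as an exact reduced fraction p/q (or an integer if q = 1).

1. A_x = 49/10  [B, D, A are collinear ∩ CA ⟂ BD]
2. A_y = -73/10  [B, D, A are collinear ∩ CA ⟂ BD]
   → A = (49/10, -73/10)

A = (49/10, -73/10)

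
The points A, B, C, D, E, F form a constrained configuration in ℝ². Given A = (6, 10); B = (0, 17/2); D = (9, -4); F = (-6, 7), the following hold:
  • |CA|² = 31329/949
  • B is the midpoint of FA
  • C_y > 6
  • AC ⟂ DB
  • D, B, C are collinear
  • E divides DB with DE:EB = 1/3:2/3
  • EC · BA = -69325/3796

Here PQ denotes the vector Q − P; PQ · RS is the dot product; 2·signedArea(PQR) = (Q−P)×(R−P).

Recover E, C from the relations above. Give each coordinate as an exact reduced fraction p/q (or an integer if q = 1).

C = (1269/949, 6304/949)
E = (6, 1/6)

1. E_x = 6  [E divides DB with DE:EB = 1/3:2/3]
2. E_y = 1/6  [E divides DB with DE:EB = 1/3:2/3]
   → E = (6, 1/6)
3. C_x = 1269/949  [D, B, C are collinear ∩ AC ⟂ DB]
4. C_y = 6304/949  [D, B, C are collinear ∩ AC ⟂ DB]
   → C = (1269/949, 6304/949)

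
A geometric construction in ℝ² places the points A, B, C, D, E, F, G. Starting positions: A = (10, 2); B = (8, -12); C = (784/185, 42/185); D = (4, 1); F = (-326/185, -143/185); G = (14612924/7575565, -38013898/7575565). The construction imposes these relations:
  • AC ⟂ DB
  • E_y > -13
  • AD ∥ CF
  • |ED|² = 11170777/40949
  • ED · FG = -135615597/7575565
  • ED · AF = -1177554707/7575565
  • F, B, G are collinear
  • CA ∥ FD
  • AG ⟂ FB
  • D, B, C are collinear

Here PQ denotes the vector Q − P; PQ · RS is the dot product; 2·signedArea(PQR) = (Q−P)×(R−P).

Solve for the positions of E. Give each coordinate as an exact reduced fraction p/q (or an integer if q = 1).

1. E_x = -46529802/7575565  [ED · FG = -135615597/7575565 ∩ ED · AF = -1177554707/7575565]
2. E_y = -91178926/7575565  [ED · FG = -135615597/7575565 ∩ ED · AF = -1177554707/7575565]
   → E = (-46529802/7575565, -91178926/7575565)

E = (-46529802/7575565, -91178926/7575565)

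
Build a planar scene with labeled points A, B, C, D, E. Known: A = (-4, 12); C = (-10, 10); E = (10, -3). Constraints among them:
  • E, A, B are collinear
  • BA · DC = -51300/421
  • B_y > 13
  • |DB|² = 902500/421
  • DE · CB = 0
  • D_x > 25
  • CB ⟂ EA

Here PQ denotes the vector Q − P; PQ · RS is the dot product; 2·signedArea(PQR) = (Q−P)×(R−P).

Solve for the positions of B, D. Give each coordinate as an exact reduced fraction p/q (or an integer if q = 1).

1. B_x = -2440/421  [E, A, B are collinear ∩ CB ⟂ EA]
2. B_y = 5862/421  [E, A, B are collinear ∩ CB ⟂ EA]
   → B = (-2440/421, 5862/421)
3. D_x = 10860/421  [DE · CB = 0 ∩ BA · DC = -51300/421]
4. D_y = -8388/421  [DE · CB = 0 ∩ BA · DC = -51300/421]
   → D = (10860/421, -8388/421)

B = (-2440/421, 5862/421)
D = (10860/421, -8388/421)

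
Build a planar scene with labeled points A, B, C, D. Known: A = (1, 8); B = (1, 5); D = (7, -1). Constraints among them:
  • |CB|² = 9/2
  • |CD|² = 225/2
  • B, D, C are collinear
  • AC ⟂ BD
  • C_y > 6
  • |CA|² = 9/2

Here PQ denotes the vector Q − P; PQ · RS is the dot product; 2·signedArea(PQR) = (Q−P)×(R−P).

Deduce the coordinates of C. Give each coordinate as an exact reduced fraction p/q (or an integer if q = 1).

1. C_x = -1/2  [B, D, C are collinear ∩ AC ⟂ BD]
2. C_y = 13/2  [B, D, C are collinear ∩ AC ⟂ BD]
   → C = (-1/2, 13/2)

C = (-1/2, 13/2)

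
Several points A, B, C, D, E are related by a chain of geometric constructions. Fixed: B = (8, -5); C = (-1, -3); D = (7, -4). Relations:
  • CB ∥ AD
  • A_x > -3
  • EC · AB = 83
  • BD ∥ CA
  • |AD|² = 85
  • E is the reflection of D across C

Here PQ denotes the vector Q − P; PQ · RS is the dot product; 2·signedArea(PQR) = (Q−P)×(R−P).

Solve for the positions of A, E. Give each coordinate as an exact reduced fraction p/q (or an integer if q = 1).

A = (-2, -2)
E = (-9, -2)

1. A_x = -2  [CB ∥ AD ∩ BD ∥ CA]
2. A_y = -2  [CB ∥ AD ∩ BD ∥ CA]
   → A = (-2, -2)
3. E_x = -9  [E is the reflection of D across C]
4. E_y = -2  [E is the reflection of D across C]
   → E = (-9, -2)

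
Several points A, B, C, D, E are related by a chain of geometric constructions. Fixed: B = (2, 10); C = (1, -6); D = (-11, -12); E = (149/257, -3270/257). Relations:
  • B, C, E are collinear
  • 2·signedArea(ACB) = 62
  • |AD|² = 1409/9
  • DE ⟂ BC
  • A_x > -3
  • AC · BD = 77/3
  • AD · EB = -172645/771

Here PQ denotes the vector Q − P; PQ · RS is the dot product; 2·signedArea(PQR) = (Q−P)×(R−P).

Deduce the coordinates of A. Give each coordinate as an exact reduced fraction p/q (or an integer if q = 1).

A = (-8/3, -8/3)

1. A_x = -8/3  [2·signedArea(ACB) = 62 ∩ AC · BD = 77/3]
2. A_y = -8/3  [2·signedArea(ACB) = 62 ∩ AC · BD = 77/3]
   → A = (-8/3, -8/3)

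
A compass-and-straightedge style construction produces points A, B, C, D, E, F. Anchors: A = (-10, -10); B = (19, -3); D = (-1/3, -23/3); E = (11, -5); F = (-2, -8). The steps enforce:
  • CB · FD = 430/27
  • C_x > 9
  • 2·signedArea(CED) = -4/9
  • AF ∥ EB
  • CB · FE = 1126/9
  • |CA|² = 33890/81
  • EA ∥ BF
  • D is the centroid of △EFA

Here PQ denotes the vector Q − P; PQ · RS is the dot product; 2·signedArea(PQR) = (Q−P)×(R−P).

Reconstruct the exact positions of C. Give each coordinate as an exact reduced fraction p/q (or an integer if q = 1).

C = (89/9, -47/9)

1. C_x = 89/9  [CB · FE = 1126/9 ∩ CB · FD = 430/27]
2. C_y = -47/9  [CB · FE = 1126/9 ∩ CB · FD = 430/27]
   → C = (89/9, -47/9)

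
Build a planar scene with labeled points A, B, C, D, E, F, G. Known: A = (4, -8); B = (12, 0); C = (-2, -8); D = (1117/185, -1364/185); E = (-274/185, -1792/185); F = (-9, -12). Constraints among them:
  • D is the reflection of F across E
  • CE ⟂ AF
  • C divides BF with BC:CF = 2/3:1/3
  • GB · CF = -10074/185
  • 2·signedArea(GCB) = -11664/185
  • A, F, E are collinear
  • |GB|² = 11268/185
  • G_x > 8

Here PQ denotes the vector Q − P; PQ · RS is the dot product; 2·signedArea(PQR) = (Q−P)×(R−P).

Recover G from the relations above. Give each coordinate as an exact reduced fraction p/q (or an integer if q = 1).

1. G_x = 1494/185  [2·signedArea(GCB) = -11664/185 ∩ GB · CF = -10074/185]
2. G_y = -1248/185  [2·signedArea(GCB) = -11664/185 ∩ GB · CF = -10074/185]
   → G = (1494/185, -1248/185)

G = (1494/185, -1248/185)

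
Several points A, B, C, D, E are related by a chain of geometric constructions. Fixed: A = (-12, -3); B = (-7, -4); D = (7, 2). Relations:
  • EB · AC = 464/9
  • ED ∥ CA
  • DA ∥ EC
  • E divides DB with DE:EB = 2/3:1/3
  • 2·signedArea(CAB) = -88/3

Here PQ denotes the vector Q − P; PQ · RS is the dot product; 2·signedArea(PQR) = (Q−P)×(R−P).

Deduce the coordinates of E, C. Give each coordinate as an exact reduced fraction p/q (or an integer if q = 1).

C = (-64/3, -7)
E = (-7/3, -2)

1. E_x = -7/3  [E divides DB with DE:EB = 2/3:1/3]
2. E_y = -2  [E divides DB with DE:EB = 2/3:1/3]
   → E = (-7/3, -2)
3. C_x = -64/3  [ED ∥ CA ∩ DA ∥ EC]
4. C_y = -7  [ED ∥ CA ∩ DA ∥ EC]
   → C = (-64/3, -7)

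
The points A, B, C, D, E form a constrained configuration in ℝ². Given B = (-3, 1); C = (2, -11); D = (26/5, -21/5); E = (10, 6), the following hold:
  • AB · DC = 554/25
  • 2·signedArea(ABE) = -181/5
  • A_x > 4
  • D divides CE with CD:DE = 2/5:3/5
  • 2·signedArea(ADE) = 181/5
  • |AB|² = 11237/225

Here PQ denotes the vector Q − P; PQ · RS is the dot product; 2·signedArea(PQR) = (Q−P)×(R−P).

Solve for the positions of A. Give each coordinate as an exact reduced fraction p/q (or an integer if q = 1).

A = (61/15, 14/15)

1. A_x = 61/15  [2·signedArea(ABE) = -181/5 ∩ AB · DC = 554/25]
2. A_y = 14/15  [2·signedArea(ABE) = -181/5 ∩ AB · DC = 554/25]
   → A = (61/15, 14/15)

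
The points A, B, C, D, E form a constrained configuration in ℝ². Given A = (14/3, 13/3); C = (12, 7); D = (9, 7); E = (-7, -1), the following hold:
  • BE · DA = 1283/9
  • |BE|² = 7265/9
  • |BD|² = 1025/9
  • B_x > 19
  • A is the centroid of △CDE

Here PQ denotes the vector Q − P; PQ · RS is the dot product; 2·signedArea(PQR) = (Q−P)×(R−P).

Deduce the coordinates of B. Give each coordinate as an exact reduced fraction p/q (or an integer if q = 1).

1. B_x = 58/3  [line 13/3·x + 8/3·y + -986/9 = 0 ∩ |BE|² = 7265/9]
2. B_y = 29/3  [line 13/3·x + 8/3·y + -986/9 = 0 ∩ |BE|² = 7265/9]
   → B = (58/3, 29/3)

B = (58/3, 29/3)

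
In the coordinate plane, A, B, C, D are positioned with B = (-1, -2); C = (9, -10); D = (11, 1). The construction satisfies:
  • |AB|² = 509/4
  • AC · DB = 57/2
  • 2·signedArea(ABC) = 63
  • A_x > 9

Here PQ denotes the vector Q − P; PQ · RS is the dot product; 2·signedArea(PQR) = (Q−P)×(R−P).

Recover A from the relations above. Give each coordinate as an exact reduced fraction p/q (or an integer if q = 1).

1. A_x = 10  [AC · DB = 57/2 ∩ 2·signedArea(ABC) = 63]
2. A_y = -9/2  [AC · DB = 57/2 ∩ 2·signedArea(ABC) = 63]
   → A = (10, -9/2)

A = (10, -9/2)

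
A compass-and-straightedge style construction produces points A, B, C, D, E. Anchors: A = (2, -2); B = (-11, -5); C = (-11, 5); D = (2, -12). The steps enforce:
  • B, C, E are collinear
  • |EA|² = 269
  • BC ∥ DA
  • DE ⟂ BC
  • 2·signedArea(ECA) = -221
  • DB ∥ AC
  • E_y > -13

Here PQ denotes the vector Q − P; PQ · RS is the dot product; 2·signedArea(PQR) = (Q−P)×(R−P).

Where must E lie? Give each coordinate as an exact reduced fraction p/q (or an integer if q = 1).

1. E_x = -11  [B, C, E are collinear ∩ DE ⟂ BC]
2. E_y = -12  [B, C, E are collinear ∩ DE ⟂ BC]
   → E = (-11, -12)

E = (-11, -12)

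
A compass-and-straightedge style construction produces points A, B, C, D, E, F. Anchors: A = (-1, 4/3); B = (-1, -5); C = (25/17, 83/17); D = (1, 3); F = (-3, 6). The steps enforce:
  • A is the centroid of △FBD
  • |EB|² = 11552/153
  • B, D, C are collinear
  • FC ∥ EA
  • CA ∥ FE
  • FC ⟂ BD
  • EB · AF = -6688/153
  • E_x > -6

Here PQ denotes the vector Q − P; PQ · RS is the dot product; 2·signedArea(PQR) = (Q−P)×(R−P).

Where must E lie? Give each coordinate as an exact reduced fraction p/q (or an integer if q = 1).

1. E_x = -93/17  [FC ∥ EA ∩ CA ∥ FE]
2. E_y = 125/51  [FC ∥ EA ∩ CA ∥ FE]
   → E = (-93/17, 125/51)

E = (-93/17, 125/51)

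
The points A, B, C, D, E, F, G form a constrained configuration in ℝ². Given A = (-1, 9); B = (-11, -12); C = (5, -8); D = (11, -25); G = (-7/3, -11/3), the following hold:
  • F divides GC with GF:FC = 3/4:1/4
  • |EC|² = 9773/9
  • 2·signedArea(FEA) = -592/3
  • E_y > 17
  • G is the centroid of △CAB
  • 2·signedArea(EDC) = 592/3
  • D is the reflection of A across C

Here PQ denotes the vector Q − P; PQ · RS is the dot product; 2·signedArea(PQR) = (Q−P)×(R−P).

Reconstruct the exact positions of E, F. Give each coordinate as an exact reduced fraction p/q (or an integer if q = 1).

1. E_x = -47/3  [line -17·x + -6·y + -481/3 = 0 ∩ |EC|² = 9773/9]
2. E_y = 53/3  [line -17·x + -6·y + -481/3 = 0 ∩ |EC|² = 9773/9]
   → E = (-47/3, 53/3)
3. F_x = 19/6  [F divides GC with GF:FC = 3/4:1/4]
4. F_y = -83/12  [F divides GC with GF:FC = 3/4:1/4]
   → F = (19/6, -83/12)

E = (-47/3, 53/3)
F = (19/6, -83/12)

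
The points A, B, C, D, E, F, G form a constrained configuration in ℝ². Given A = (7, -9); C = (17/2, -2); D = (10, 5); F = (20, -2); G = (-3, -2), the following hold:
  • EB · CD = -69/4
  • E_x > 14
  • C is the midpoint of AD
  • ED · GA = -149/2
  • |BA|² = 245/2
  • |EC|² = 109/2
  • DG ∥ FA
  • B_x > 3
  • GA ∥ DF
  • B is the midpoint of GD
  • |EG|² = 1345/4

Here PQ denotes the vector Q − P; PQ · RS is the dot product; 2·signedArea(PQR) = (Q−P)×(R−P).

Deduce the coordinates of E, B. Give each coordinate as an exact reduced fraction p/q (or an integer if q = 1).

B = (7/2, 3/2)
E = (15, 3/2)

1. E_x = 15  [line -10·x + 7·y + 279/2 = 0 ∩ |EG|² = 1345/4]
2. E_y = 3/2  [line -10·x + 7·y + 279/2 = 0 ∩ |EG|² = 1345/4]
   → E = (15, 3/2)
3. B_x = 7/2  [EB · CD = -69/4 ∩ B is the midpoint of GD]
4. B_y = 3/2  [EB · CD = -69/4 ∩ B is the midpoint of GD]
   → B = (7/2, 3/2)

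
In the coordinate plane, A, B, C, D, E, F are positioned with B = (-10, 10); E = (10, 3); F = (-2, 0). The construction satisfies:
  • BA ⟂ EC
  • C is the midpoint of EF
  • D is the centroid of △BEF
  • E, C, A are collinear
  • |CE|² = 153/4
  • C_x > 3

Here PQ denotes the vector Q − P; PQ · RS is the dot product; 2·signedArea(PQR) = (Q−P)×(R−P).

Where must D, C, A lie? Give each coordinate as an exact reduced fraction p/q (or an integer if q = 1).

1. D_x = -2/3  [D is the centroid of △BEF]
2. D_y = 13/3  [D is the centroid of △BEF]
   → D = (-2/3, 13/3)
3. C_x = 4  [C is the midpoint of EF]
4. C_y = 3/2  [C is the midpoint of EF]
   → C = (4, 3/2)
5. A_x = -122/17  [E, C, A are collinear ∩ BA ⟂ EC]
6. A_y = -22/17  [E, C, A are collinear ∩ BA ⟂ EC]
   → A = (-122/17, -22/17)

A = (-122/17, -22/17)
C = (4, 3/2)
D = (-2/3, 13/3)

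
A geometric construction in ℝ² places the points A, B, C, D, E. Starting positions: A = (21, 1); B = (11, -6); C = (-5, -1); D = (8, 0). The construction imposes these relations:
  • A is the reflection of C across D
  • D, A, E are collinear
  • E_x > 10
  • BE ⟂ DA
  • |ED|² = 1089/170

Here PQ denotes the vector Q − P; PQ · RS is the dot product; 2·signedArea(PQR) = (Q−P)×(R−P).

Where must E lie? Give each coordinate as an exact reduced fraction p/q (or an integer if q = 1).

1. E_x = 1789/170  [D, A, E are collinear ∩ BE ⟂ DA]
2. E_y = 33/170  [D, A, E are collinear ∩ BE ⟂ DA]
   → E = (1789/170, 33/170)

E = (1789/170, 33/170)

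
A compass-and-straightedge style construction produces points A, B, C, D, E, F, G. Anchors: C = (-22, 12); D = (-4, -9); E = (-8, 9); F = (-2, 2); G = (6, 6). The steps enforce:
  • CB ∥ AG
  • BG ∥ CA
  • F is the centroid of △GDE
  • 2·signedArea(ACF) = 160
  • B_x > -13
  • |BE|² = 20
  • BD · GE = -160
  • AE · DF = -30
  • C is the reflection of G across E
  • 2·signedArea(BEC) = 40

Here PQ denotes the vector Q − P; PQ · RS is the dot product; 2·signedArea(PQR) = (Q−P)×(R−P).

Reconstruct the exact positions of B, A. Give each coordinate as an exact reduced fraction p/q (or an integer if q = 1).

A = (-4, 11)
B = (-12, 7)

1. B_x = -12  [BD · GE = -160 ∩ 2·signedArea(BEC) = 40]
2. B_y = 7  [BD · GE = -160 ∩ 2·signedArea(BEC) = 40]
   → B = (-12, 7)
3. A_x = -4  [CB ∥ AG ∩ BG ∥ CA]
4. A_y = 11  [CB ∥ AG ∩ BG ∥ CA]
   → A = (-4, 11)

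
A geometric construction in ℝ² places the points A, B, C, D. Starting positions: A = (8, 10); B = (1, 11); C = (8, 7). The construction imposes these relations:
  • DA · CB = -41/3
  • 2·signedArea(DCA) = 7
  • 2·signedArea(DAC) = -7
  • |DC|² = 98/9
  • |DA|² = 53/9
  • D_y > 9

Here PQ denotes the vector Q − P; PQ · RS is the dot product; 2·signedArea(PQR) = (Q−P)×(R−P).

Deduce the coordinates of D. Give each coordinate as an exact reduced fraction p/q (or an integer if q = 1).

1. D_x = 17/3  [2·signedArea(DAC) = -7 ∩ DA · CB = -41/3]
2. D_y = 28/3  [2·signedArea(DAC) = -7 ∩ DA · CB = -41/3]
   → D = (17/3, 28/3)

D = (17/3, 28/3)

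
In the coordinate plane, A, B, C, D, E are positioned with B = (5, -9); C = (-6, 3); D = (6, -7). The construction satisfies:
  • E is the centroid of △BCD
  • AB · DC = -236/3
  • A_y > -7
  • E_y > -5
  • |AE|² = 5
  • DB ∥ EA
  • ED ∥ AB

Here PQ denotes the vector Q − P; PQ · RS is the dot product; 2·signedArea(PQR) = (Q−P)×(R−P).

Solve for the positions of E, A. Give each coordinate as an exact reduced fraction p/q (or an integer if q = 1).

A = (2/3, -19/3)
E = (5/3, -13/3)

1. E_x = 5/3  [E is the centroid of △BCD]
2. E_y = -13/3  [E is the centroid of △BCD]
   → E = (5/3, -13/3)
3. A_x = 2/3  [ED ∥ AB ∩ DB ∥ EA]
4. A_y = -19/3  [ED ∥ AB ∩ DB ∥ EA]
   → A = (2/3, -19/3)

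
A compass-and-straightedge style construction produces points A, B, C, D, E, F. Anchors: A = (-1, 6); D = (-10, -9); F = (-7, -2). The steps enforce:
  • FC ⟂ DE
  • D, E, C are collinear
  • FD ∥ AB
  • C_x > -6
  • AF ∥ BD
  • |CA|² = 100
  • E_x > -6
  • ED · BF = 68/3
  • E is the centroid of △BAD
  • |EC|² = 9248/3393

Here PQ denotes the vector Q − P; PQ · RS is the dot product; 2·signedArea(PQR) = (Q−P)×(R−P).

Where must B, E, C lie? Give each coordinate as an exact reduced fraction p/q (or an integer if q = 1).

1. B_x = -4  [AF ∥ BD ∩ FD ∥ AB]
2. B_y = -1  [AF ∥ BD ∩ FD ∥ AB]
   → B = (-4, -1)
3. E_x = -5  [E is the centroid of △BAD]
4. E_y = -4/3  [E is the centroid of △BAD]
   → E = (-5, -4/3)
5. C_x = -2225/377  [D, E, C are collinear ∩ FC ⟂ DE]
6. C_y = -1024/377  [D, E, C are collinear ∩ FC ⟂ DE]
   → C = (-2225/377, -1024/377)

B = (-4, -1)
C = (-2225/377, -1024/377)
E = (-5, -4/3)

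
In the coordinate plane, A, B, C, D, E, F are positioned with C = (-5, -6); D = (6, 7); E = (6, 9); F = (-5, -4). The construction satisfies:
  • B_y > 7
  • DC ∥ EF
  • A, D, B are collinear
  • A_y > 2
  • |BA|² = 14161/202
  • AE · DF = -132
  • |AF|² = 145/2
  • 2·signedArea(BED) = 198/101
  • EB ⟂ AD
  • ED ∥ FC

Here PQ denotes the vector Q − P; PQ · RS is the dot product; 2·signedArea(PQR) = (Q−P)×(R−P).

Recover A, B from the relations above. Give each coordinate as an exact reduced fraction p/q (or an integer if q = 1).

A = (1/2, 5/2)
B = (705/101, 788/101)

1. A_x = 1/2  [line 11·x + 11·y + -33 = 0 ∩ |AF|² = 145/2]
2. A_y = 5/2  [line 11·x + 11·y + -33 = 0 ∩ |AF|² = 145/2]
   → A = (1/2, 5/2)
3. B_x = 705/101  [A, D, B are collinear ∩ EB ⟂ AD]
4. B_y = 788/101  [A, D, B are collinear ∩ EB ⟂ AD]
   → B = (705/101, 788/101)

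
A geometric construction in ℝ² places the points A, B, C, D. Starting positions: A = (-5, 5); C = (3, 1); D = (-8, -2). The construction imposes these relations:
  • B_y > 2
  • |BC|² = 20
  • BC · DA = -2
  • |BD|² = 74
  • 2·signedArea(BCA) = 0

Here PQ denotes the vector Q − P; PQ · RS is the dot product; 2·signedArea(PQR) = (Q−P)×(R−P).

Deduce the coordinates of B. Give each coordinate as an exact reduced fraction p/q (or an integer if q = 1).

B = (-1, 3)

1. B_x = -1  [2·signedArea(BCA) = 0 ∩ BC · DA = -2]
2. B_y = 3  [2·signedArea(BCA) = 0 ∩ BC · DA = -2]
   → B = (-1, 3)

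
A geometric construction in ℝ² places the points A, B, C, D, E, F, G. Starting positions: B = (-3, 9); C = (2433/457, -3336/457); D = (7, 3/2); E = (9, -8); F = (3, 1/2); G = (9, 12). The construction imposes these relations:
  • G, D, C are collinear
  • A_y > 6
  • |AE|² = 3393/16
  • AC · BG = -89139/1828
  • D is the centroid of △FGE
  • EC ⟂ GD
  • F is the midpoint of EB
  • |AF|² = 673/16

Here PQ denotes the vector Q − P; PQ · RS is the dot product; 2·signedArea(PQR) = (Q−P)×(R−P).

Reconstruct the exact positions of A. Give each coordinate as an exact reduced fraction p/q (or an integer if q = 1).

A = (6, 25/4)

1. A_x = 6  [line -12·x + -3·y + 363/4 = 0 ∩ |AE|² = 3393/16]
2. A_y = 25/4  [line -12·x + -3·y + 363/4 = 0 ∩ |AE|² = 3393/16]
   → A = (6, 25/4)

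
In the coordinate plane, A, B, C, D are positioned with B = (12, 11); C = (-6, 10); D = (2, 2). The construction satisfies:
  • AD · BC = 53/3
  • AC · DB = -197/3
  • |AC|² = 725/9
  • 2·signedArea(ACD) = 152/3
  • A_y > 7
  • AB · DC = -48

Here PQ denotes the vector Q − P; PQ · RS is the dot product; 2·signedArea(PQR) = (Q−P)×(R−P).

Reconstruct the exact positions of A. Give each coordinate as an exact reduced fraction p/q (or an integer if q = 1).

1. A_x = 8/3  [AD · BC = 53/3 ∩ AB · DC = -48]
2. A_y = 23/3  [AD · BC = 53/3 ∩ AB · DC = -48]
   → A = (8/3, 23/3)

A = (8/3, 23/3)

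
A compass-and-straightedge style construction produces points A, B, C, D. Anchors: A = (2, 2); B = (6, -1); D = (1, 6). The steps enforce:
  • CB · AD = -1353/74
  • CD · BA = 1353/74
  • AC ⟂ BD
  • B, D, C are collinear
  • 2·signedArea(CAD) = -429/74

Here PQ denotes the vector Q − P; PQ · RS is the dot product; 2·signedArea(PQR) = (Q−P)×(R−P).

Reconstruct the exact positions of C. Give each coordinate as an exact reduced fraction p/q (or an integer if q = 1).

1. C_x = 239/74  [B, D, C are collinear ∩ AC ⟂ BD]
2. C_y = 213/74  [B, D, C are collinear ∩ AC ⟂ BD]
   → C = (239/74, 213/74)

C = (239/74, 213/74)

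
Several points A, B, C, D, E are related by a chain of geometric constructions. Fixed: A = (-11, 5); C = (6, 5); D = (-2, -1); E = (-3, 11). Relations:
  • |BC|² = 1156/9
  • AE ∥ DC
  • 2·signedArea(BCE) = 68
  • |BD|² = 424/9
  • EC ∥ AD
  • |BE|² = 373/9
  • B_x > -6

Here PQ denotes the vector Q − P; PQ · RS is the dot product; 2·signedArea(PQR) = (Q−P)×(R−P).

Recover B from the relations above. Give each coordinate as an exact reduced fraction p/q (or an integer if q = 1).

1. B_x = -16/3  [line -6·x + -9·y + 13 = 0 ∩ |BE|² = 373/9]
2. B_y = 5  [line -6·x + -9·y + 13 = 0 ∩ |BE|² = 373/9]
   → B = (-16/3, 5)

B = (-16/3, 5)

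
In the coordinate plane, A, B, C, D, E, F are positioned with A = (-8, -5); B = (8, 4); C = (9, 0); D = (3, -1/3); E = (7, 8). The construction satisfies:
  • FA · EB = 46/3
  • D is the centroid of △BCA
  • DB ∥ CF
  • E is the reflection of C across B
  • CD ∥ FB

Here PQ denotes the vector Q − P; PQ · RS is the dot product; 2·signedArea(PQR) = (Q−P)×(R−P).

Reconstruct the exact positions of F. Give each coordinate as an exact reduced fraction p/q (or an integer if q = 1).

F = (14, 13/3)

1. F_x = 14  [CD ∥ FB ∩ DB ∥ CF]
2. F_y = 13/3  [CD ∥ FB ∩ DB ∥ CF]
   → F = (14, 13/3)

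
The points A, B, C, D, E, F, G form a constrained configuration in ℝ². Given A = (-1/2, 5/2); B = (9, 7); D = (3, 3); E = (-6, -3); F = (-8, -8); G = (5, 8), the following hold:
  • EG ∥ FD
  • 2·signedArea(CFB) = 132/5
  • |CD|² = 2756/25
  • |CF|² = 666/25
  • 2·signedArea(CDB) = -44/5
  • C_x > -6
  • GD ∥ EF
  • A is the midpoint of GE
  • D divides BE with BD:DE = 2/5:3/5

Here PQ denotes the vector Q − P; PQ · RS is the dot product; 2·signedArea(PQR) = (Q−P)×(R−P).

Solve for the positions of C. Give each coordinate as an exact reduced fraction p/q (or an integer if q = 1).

1. C_x = -5  [2·signedArea(CFB) = 132/5 ∩ 2·signedArea(CDB) = -44/5]
2. C_y = -19/5  [2·signedArea(CFB) = 132/5 ∩ 2·signedArea(CDB) = -44/5]
   → C = (-5, -19/5)

C = (-5, -19/5)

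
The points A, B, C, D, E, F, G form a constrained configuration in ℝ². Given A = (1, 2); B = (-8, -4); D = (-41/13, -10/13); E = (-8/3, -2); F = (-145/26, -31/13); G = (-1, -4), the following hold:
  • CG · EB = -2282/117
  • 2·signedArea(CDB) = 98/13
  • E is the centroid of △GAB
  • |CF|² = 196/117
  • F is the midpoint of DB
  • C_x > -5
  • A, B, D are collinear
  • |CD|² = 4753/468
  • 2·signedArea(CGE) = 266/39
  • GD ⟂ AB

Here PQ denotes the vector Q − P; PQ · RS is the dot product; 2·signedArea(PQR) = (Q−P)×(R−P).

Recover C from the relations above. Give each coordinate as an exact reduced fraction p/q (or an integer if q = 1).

C = (-379/78, -45/13)

1. C_x = -379/78  [2·signedArea(CDB) = 98/13 ∩ CG · EB = -2282/117]
2. C_y = -45/13  [2·signedArea(CDB) = 98/13 ∩ CG · EB = -2282/117]
   → C = (-379/78, -45/13)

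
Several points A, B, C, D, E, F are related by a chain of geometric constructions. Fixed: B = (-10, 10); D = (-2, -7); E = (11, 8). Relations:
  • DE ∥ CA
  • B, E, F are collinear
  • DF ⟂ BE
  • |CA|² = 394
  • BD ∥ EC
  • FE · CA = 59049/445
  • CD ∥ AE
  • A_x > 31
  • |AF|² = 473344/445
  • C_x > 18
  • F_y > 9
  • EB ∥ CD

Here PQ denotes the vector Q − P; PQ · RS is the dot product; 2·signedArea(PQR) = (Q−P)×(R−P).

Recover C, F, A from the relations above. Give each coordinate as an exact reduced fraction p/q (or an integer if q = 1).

1. C_x = 19  [EB ∥ CD ∩ BD ∥ EC]
2. C_y = -9  [EB ∥ CD ∩ BD ∥ EC]
   → C = (19, -9)
3. F_x = -208/445  [B, E, F are collinear ∩ DF ⟂ BE]
4. F_y = 4046/445  [B, E, F are collinear ∩ DF ⟂ BE]
   → F = (-208/445, 4046/445)
5. A_x = 32  [CD ∥ AE ∩ DE ∥ CA]
6. A_y = 6  [CD ∥ AE ∩ DE ∥ CA]
   → A = (32, 6)

A = (32, 6)
C = (19, -9)
F = (-208/445, 4046/445)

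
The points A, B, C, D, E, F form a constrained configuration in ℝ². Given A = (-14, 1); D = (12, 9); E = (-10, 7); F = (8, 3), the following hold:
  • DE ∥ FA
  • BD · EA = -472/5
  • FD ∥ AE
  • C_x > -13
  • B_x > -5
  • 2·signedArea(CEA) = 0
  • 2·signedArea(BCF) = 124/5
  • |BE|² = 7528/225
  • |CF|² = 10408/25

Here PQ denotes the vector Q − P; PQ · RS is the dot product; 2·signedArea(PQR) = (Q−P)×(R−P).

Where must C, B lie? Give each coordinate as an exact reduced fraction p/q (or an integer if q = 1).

B = (-24/5, 67/15)
C = (-62/5, 17/5)

1. B_x = -24/5  [line 4·x + 6·y + -38/5 = 0 ∩ |BE|² = 7528/225]
2. B_y = 67/15  [line 4·x + 6·y + -38/5 = 0 ∩ |BE|² = 7528/225]
   → B = (-24/5, 67/15)
3. C_x = -62/5  [2·signedArea(CEA) = 0 ∩ 2·signedArea(BCF) = 124/5]
4. C_y = 17/5  [2·signedArea(CEA) = 0 ∩ 2·signedArea(BCF) = 124/5]
   → C = (-62/5, 17/5)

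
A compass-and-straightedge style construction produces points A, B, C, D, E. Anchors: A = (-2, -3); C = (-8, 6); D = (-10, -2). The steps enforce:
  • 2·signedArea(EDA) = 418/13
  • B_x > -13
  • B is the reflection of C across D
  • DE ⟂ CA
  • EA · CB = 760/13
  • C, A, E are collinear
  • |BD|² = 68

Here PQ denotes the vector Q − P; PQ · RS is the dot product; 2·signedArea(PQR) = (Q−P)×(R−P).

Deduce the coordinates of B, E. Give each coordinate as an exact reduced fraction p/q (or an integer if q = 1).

B = (-12, -10)
E = (-64/13, 18/13)

1. B_x = -12  [B is the reflection of C across D]
2. B_y = -10  [B is the reflection of C across D]
   → B = (-12, -10)
3. E_x = -64/13  [C, A, E are collinear ∩ DE ⟂ CA]
4. E_y = 18/13  [C, A, E are collinear ∩ DE ⟂ CA]
   → E = (-64/13, 18/13)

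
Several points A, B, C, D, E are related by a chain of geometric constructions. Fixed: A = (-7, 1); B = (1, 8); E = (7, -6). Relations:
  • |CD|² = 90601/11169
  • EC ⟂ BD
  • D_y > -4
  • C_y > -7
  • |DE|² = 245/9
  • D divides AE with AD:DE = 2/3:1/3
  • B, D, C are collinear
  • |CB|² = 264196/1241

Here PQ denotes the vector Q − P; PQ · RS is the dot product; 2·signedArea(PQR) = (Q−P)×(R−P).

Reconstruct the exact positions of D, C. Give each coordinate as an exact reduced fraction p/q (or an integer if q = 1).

1. D_x = 7/3  [D divides AE with AD:DE = 2/3:1/3]
2. D_y = -11/3  [D divides AE with AD:DE = 2/3:1/3]
   → D = (7/3, -11/3)
3. C_x = 3297/1241  [B, D, C are collinear ∩ EC ⟂ BD]
4. C_y = -8062/1241  [B, D, C are collinear ∩ EC ⟂ BD]
   → C = (3297/1241, -8062/1241)

C = (3297/1241, -8062/1241)
D = (7/3, -11/3)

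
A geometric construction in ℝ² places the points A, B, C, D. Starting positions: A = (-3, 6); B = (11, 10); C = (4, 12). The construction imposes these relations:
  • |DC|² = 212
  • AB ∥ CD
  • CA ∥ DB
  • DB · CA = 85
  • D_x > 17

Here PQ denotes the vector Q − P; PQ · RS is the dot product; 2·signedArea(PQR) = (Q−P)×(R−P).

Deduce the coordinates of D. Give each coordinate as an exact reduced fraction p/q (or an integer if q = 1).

D = (18, 16)

1. D_x = 18  [CA ∥ DB ∩ AB ∥ CD]
2. D_y = 16  [CA ∥ DB ∩ AB ∥ CD]
   → D = (18, 16)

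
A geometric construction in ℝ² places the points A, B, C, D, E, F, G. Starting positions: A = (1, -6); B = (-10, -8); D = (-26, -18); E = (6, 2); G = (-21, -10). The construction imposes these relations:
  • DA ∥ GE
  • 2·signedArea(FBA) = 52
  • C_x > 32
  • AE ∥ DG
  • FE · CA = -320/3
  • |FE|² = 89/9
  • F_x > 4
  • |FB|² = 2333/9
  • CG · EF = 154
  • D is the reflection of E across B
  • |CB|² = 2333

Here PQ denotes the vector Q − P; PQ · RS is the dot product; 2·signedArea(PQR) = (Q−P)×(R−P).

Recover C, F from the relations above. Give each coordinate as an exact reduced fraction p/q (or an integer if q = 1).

1. F_x = 13/3  [line -2·x + 11·y + 16 = 0 ∩ |FB|² = 2333/9]
2. F_y = -2/3  [line -2·x + 11·y + 16 = 0 ∩ |FB|² = 2333/9]
   → F = (13/3, -2/3)
3. C_x = 33  [line 5/3·x + 8/3·y + -277/3 = 0 ∩ |CB|² = 2333]
4. C_y = 14  [line 5/3·x + 8/3·y + -277/3 = 0 ∩ |CB|² = 2333]
   → C = (33, 14)

C = (33, 14)
F = (13/3, -2/3)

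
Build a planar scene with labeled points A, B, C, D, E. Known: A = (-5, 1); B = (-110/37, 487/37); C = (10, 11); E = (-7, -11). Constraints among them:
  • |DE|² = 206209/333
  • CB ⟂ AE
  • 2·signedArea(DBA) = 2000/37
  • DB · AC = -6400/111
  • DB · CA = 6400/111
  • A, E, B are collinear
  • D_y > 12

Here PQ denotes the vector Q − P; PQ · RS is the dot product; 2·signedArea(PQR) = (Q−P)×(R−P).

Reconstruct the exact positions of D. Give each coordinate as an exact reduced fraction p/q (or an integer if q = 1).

D = (50/37, 1381/111)

1. D_x = 50/37  [DB · CA = 6400/111 ∩ 2·signedArea(DBA) = 2000/37]
2. D_y = 1381/111  [DB · CA = 6400/111 ∩ 2·signedArea(DBA) = 2000/37]
   → D = (50/37, 1381/111)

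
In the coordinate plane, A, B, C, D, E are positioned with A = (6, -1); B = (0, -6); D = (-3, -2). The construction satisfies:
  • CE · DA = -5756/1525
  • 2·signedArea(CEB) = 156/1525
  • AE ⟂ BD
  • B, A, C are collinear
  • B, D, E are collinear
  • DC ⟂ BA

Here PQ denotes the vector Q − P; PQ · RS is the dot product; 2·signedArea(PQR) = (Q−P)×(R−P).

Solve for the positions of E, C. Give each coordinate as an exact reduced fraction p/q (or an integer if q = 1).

1. E_x = -6/25  [B, D, E are collinear ∩ AE ⟂ BD]
2. E_y = -142/25  [B, D, E are collinear ∩ AE ⟂ BD]
   → E = (-6/25, -142/25)
3. C_x = 12/61  [B, A, C are collinear ∩ DC ⟂ BA]
4. C_y = -356/61  [B, A, C are collinear ∩ DC ⟂ BA]
   → C = (12/61, -356/61)

C = (12/61, -356/61)
E = (-6/25, -142/25)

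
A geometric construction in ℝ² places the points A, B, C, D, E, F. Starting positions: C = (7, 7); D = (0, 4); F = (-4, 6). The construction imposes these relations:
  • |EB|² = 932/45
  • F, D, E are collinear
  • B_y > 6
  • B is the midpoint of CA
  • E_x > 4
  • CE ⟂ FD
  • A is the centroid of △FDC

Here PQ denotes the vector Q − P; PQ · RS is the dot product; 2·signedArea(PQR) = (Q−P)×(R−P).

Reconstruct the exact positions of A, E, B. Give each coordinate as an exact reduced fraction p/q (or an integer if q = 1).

1. A_x = 1  [A is the centroid of △FDC]
2. A_y = 17/3  [A is the centroid of △FDC]
   → A = (1, 17/3)
3. E_x = 22/5  [F, D, E are collinear ∩ CE ⟂ FD]
4. E_y = 9/5  [F, D, E are collinear ∩ CE ⟂ FD]
   → E = (22/5, 9/5)
5. B_x = 4  [B is the midpoint of CA]
6. B_y = 19/3  [B is the midpoint of CA]
   → B = (4, 19/3)

A = (1, 17/3)
B = (4, 19/3)
E = (22/5, 9/5)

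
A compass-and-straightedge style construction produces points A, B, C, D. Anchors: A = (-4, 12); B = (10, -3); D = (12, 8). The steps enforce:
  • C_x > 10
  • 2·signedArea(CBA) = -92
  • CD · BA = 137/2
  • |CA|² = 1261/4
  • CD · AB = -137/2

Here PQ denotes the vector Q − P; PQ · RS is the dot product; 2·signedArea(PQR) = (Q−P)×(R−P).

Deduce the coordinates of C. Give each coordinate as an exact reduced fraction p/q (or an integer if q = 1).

1. C_x = 11  [CD · BA = 137/2 ∩ 2·signedArea(CBA) = -92]
2. C_y = 5/2  [CD · BA = 137/2 ∩ 2·signedArea(CBA) = -92]
   → C = (11, 5/2)

C = (11, 5/2)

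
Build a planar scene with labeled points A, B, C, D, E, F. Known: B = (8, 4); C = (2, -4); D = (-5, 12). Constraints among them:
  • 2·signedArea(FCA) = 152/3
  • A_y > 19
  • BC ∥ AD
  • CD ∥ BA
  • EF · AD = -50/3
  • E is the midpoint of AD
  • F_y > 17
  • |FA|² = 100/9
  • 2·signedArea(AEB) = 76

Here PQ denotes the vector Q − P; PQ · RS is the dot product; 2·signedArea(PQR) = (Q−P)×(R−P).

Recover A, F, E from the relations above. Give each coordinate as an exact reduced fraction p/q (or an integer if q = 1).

A = (1, 20)
E = (-2, 16)
F = (-1, 52/3)

1. A_x = 1  [BC ∥ AD ∩ CD ∥ BA]
2. A_y = 20  [BC ∥ AD ∩ CD ∥ BA]
   → A = (1, 20)
3. E_x = -2  [E is the midpoint of AD]
4. E_y = 16  [E is the midpoint of AD]
   → E = (-2, 16)
5. F_x = -1  [2·signedArea(FCA) = 152/3 ∩ EF · AD = -50/3]
6. F_y = 52/3  [2·signedArea(FCA) = 152/3 ∩ EF · AD = -50/3]
   → F = (-1, 52/3)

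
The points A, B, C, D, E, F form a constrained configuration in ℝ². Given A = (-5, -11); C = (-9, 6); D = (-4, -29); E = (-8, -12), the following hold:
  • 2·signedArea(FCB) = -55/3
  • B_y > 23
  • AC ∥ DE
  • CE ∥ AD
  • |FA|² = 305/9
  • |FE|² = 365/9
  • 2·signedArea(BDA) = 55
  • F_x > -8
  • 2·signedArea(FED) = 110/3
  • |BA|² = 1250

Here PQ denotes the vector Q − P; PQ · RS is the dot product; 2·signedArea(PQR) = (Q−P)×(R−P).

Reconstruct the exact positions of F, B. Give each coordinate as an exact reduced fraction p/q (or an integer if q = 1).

1. B_x = -10  [line -18·x + -1·y + -156 = 0 ∩ |BA|² = 1250]
2. B_y = 24  [line -18·x + -1·y + -156 = 0 ∩ |BA|² = 1250]
   → B = (-10, 24)
3. F_x = -22/3  [2·signedArea(FED) = 110/3 ∩ 2·signedArea(FCB) = -55/3]
4. F_y = -17/3  [2·signedArea(FED) = 110/3 ∩ 2·signedArea(FCB) = -55/3]
   → F = (-22/3, -17/3)

B = (-10, 24)
F = (-22/3, -17/3)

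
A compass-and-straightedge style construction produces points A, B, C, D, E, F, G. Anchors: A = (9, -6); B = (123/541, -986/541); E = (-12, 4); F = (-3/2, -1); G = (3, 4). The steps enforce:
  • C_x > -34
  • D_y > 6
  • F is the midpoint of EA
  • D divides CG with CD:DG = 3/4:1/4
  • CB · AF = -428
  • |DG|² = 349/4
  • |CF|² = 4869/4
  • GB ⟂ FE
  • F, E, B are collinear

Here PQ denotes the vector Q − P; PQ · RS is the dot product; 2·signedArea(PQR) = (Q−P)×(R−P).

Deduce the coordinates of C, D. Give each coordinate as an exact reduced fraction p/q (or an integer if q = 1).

1. C_x = -33  [line 21/2·x + -5·y + 833/2 = 0 ∩ |CF|² = 4869/4]
2. C_y = 14  [line 21/2·x + -5·y + 833/2 = 0 ∩ |CF|² = 4869/4]
   → C = (-33, 14)
3. D_x = -6  [D divides CG with CD:DG = 3/4:1/4]
4. D_y = 13/2  [D divides CG with CD:DG = 3/4:1/4]
   → D = (-6, 13/2)

C = (-33, 14)
D = (-6, 13/2)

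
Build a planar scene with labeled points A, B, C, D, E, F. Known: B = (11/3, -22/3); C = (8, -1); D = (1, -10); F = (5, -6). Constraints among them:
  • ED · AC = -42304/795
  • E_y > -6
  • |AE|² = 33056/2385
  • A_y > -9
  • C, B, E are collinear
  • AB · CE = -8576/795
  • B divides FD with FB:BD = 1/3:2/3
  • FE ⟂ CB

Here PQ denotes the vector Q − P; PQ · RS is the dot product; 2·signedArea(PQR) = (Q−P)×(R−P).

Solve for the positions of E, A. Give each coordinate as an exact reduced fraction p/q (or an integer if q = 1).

1. E_x = 1249/265  [C, B, E are collinear ∩ FE ⟂ CB]
2. E_y = -1538/265  [C, B, E are collinear ∩ FE ⟂ CB]
   → E = (1249/265, -1538/265)
3. A_x = 7/3  [AB · CE = -8576/795 ∩ ED · AC = -42304/795]
4. A_y = -26/3  [AB · CE = -8576/795 ∩ ED · AC = -42304/795]
   → A = (7/3, -26/3)

A = (7/3, -26/3)
E = (1249/265, -1538/265)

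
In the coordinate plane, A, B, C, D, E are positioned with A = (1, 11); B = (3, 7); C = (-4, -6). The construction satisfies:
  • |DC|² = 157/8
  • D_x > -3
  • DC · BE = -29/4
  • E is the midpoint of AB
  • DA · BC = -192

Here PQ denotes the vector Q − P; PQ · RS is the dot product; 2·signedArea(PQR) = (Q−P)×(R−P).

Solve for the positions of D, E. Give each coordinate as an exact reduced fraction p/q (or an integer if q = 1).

1. E_x = 2  [E is the midpoint of AB]
2. E_y = 9  [E is the midpoint of AB]
   → E = (2, 9)
3. D_x = -11/4  [DC · BE = -29/4 ∩ DA · BC = -192]
4. D_y = -7/4  [DC · BE = -29/4 ∩ DA · BC = -192]
   → D = (-11/4, -7/4)

D = (-11/4, -7/4)
E = (2, 9)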